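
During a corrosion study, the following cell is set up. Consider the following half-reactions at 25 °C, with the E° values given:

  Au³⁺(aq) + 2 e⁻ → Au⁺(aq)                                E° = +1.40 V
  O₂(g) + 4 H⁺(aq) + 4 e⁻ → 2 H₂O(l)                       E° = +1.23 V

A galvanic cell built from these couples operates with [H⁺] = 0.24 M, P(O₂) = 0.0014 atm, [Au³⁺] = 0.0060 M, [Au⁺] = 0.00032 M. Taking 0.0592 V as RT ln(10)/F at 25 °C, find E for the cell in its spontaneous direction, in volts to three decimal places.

+0.287 V

Au³⁺/Au⁺ is the cathode (higher E°), O₂/H₂O the anode: E°cell = +1.40 − (+1.23) = +0.17 V, n = 4.
Overall: 2 Au³⁺(aq) + 2 H₂O(l) → 2 Au⁺(aq) + O₂(g) + 4 H⁺(aq)
Q = [Au⁺]^2·P(O₂)·[H⁺]^4 / ([Au³⁺]^2); log Q = -7.879.
E = E° − (0.0592/n) log Q = +0.17 − (0.0592/4)(-7.879) = +0.287 V.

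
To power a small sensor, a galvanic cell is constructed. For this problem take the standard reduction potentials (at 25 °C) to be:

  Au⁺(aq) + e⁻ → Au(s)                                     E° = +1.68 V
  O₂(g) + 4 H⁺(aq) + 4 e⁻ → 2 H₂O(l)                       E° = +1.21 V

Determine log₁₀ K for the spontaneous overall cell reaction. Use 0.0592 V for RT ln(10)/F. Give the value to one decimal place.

31.8

Cathode: Au⁺/Au; anode: O₂/H₂O. E°cell = +0.47 V, n = 4.
log K = nE°cell / 0.0592 = (4)(+0.47) / 0.0592 = 31.8.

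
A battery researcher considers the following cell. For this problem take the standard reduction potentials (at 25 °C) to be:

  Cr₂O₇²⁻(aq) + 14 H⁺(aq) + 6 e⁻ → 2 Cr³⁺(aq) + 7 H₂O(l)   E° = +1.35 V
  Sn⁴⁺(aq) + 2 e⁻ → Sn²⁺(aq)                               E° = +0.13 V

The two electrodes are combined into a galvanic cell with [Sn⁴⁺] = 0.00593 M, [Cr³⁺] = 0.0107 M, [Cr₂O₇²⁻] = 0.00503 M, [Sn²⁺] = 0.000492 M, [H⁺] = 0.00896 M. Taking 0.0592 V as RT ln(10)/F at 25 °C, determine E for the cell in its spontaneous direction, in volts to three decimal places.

Cr₂O₇²⁻/Cr³⁺ is the cathode (higher E°), Sn⁴⁺/Sn²⁺ the anode: E°cell = +1.35 − (+0.13) = +1.22 V, n = 6.
Overall: Cr₂O₇²⁻(aq) + 14 H⁺(aq) + 3 Sn²⁺(aq) → 2 Cr³⁺(aq) + 7 H₂O(l) + 3 Sn⁴⁺(aq)
Q = [Cr³⁺]^2·[Sn⁴⁺]^3 / ([Cr₂O₇²⁻]·[H⁺]^14·[Sn²⁺]^3); log Q = 30.268.
E = E° − (0.0592/n) log Q = +1.22 − (0.0592/6)(30.268) = +0.921 V.

+0.921 V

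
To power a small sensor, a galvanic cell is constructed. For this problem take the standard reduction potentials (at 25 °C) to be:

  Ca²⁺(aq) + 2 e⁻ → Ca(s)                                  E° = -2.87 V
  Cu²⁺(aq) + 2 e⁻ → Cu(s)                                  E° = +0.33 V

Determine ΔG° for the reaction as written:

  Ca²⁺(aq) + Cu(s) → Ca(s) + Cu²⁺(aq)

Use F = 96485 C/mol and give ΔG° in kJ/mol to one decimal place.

+617.5 kJ/mol

As written, Ca²⁺/Ca is reduced (cathode) and Cu²⁺/Cu is oxidised (anode), so E°cell = (-2.87) − (+0.33) = -3.20 V.
Balancing electrons gives n = 2.
ΔG° = −nFE° = −(2)(96485)(-3.20) = 617,504 J = +617.5 kJ/mol.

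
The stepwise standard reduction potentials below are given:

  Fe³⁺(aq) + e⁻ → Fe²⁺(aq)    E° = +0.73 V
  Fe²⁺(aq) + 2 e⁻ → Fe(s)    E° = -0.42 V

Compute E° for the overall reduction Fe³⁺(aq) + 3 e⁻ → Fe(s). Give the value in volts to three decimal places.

-0.037 V

Adding the free-energy changes (−nFE°) of the two steps gives −n₃FE°₃ = −n₁FE°₁ − n₂FE°₂.
E°₃ = (1×+0.73 + 2×-0.42) / 3 = (-0.110) / 3 = -0.037 V.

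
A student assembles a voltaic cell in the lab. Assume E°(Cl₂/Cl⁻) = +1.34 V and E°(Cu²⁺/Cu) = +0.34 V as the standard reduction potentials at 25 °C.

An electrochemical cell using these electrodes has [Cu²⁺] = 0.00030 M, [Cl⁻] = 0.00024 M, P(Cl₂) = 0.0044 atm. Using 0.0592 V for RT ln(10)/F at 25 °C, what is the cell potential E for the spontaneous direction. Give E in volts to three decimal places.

Cl₂/Cl⁻ is the cathode (higher E°), Cu²⁺/Cu the anode: E°cell = +1.34 − (+0.34) = +1.00 V, n = 2.
Overall: Cl₂(g) + Cu(s) → 2 Cl⁻(aq) + Cu²⁺(aq)
Q = [Cl⁻]^2·[Cu²⁺] / (P(Cl₂)); log Q = -8.406.
E = E° − (0.0592/n) log Q = +1.00 − (0.0592/2)(-8.406) = +1.249 V.

+1.249 V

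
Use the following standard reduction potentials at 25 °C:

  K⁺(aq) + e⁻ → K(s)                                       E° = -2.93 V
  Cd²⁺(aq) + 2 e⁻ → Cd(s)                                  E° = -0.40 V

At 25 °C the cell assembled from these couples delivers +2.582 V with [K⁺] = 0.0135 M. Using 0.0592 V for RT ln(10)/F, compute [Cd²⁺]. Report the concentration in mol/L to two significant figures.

Cd²⁺/Cd is the cathode, K⁺/K the anode: E°cell = +2.53 V, n = 2.
Overall reaction: Cd²⁺(aq) + 2 K(s) → Cd(s) + 2 K⁺(aq); Q = [K⁺]^2/[Cd²⁺]^1.
From E = E° − (0.0592/n) log Q: log Q = (E° − E)·n/0.0592 = (+2.53 − (+2.582))·2/0.0592 = -1.7568.
So 1·log[Cd²⁺] = 2·log(0.0135) − log Q = -3.7393 − (-1.7568) = -1.9825; [Cd²⁺] = 10^(-1.9825) ≈ 0.010 M.

0.010 M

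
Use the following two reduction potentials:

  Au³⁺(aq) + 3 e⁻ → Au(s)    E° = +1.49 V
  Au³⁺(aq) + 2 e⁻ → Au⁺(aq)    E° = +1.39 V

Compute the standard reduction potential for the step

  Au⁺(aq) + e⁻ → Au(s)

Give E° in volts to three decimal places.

+1.690 V

Sequential free energies add, so n₃E°₃ = n₁E°₁ + n₂E°₂.
With n₃ = 3, and the known step contributing 2×(+1.39) V, the unknown satisfies 1·E° = 3×(+1.49) − 2×(+1.39) = +1.690.
E° = +1.690 / 1 = +1.690 V.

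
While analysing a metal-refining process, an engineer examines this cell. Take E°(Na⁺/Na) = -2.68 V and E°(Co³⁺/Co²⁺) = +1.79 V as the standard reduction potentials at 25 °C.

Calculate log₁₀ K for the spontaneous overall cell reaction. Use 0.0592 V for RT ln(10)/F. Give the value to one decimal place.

Cathode: Co³⁺/Co²⁺; anode: Na⁺/Na. E°cell = +4.47 V, n = 1.
log K = nE°cell / 0.0592 = (1)(+4.47) / 0.0592 = 75.5.

75.5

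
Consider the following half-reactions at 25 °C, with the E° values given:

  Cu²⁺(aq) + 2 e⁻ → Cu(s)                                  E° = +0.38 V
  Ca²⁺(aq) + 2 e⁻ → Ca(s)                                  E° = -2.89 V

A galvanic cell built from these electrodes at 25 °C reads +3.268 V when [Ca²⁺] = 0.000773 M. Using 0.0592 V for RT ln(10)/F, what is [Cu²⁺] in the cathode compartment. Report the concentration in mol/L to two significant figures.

Cu²⁺/Cu is the cathode, Ca²⁺/Ca the anode: E°cell = +3.27 V, n = 2.
Overall reaction: Cu²⁺(aq) + Ca(s) → Cu(s) + Ca²⁺(aq); Q = [Ca²⁺]^1/[Cu²⁺]^1.
From E = E° − (0.0592/n) log Q: log Q = (E° − E)·n/0.0592 = (+3.27 − (+3.268))·2/0.0592 = 0.0676.
So 1·log[Cu²⁺] = 1·log(0.000773) − log Q = -3.1118 − (0.0676) = -3.1794; [Cu²⁺] = 10^(-3.1794) ≈ 0.00066 M.

0.00066 M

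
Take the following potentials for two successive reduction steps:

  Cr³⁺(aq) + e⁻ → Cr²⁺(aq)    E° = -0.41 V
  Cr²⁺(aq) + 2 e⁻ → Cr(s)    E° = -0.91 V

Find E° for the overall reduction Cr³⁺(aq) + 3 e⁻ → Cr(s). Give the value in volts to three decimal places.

Adding the free-energy changes (−nFE°) of the two steps gives −n₃FE°₃ = −n₁FE°₁ − n₂FE°₂.
E°₃ = (1×-0.41 + 2×-0.91) / 3 = (-2.230) / 3 = -0.743 V.

-0.743 V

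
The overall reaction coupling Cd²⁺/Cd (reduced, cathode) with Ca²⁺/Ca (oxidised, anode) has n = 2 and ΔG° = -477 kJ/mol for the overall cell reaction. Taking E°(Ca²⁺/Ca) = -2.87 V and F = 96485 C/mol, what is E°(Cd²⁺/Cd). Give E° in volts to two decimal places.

-0.40 V

E°cell = −ΔG°/(nF) = −(-477×10³)/((2)(96485)) = +2.472 V.
Since Cd²⁺/Cd is the cathode and Ca²⁺/Ca the anode, E°cell = E°(Cd²⁺/Cd) − E°(Ca²⁺/Ca).
So E°(Cd²⁺/Cd) = E°cell + E°(Ca²⁺/Ca) = +2.472 + (-2.87) = -0.40 V.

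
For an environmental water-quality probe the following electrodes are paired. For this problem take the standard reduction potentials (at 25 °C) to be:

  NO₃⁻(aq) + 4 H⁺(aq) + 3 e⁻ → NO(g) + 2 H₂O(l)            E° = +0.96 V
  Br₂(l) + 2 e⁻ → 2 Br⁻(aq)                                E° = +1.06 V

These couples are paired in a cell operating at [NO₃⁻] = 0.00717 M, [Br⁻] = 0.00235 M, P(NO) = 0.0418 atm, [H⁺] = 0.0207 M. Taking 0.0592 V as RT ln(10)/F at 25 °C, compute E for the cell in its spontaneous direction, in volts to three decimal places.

Br₂/Br⁻ is the cathode (higher E°), NO₃⁻/NO the anode: E°cell = +1.06 − (+0.96) = +0.10 V, n = 6.
Overall: 3 Br₂(l) + 2 NO(g) + 4 H₂O(l) → 6 Br⁻(aq) + 2 NO₃⁻(aq) + 8 H⁺(aq)
Q = [Br⁻]^6·[NO₃⁻]^2·[H⁺]^8 / (P(NO)^2); log Q = -30.777.
E = E° − (0.0592/n) log Q = +0.10 − (0.0592/6)(-30.777) = +0.404 V.

+0.404 V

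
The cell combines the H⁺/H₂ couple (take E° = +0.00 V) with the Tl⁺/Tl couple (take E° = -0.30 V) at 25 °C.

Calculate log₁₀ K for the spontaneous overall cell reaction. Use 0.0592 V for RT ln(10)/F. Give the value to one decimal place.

10.1

Cathode: H⁺/H₂; anode: Tl⁺/Tl. E°cell = +0.30 V, n = 2.
log K = nE°cell / 0.0592 = (2)(+0.30) / 0.0592 = 10.1.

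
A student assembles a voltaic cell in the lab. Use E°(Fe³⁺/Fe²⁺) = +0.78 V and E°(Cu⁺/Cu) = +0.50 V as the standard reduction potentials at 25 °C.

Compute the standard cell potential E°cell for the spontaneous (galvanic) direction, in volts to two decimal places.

The Fe³⁺/Fe²⁺ couple has the higher reduction potential, so it is the cathode; Cu⁺/Cu is oxidised at the anode.
E°cell = E°(cathode) − E°(anode) = (+0.78) − (+0.50) = +0.28 V.

+0.28 V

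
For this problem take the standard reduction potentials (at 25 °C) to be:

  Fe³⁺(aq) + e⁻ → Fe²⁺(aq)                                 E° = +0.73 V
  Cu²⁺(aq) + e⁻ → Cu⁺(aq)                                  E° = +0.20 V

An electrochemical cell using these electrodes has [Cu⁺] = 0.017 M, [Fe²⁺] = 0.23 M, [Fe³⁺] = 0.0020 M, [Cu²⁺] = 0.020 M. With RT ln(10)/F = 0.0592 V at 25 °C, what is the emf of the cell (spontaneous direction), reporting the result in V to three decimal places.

Fe³⁺/Fe²⁺ is the cathode (higher E°), Cu²⁺/Cu⁺ the anode: E°cell = +0.73 − (+0.20) = +0.53 V, n = 1.
Overall: Fe³⁺(aq) + Cu⁺(aq) → Fe²⁺(aq) + Cu²⁺(aq)
Q = [Fe²⁺]·[Cu²⁺] / ([Fe³⁺]·[Cu⁺]); log Q = 2.131.
E = E° − (0.0592/n) log Q = +0.53 − (0.0592/1)(2.131) = +0.404 V.

+0.404 V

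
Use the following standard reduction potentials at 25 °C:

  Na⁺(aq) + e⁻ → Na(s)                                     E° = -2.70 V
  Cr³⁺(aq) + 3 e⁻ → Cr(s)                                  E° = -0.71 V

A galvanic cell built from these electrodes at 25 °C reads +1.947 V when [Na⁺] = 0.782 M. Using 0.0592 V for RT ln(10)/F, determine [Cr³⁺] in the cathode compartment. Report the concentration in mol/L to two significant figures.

0.0032 M

Cr³⁺/Cr is the cathode, Na⁺/Na the anode: E°cell = +1.99 V, n = 3.
Overall reaction: Cr³⁺(aq) + 3 Na(s) → Cr(s) + 3 Na⁺(aq); Q = [Na⁺]^3/[Cr³⁺]^1.
From E = E° − (0.0592/n) log Q: log Q = (E° − E)·n/0.0592 = (+1.99 − (+1.947))·3/0.0592 = 2.1791.
So 1·log[Cr³⁺] = 3·log(0.782) − log Q = -0.3204 − (2.1791) = -2.4995; [Cr³⁺] = 10^(-2.4995) ≈ 0.0032 M.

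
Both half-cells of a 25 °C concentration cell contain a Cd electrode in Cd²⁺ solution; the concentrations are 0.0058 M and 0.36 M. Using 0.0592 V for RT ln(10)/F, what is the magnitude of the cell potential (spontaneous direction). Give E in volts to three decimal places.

+0.053 V

For a concentration cell E°cell = 0. The 0.36 M side is the cathode (reduction is favoured where [Cd²⁺] is higher).
With n = 2, E = −(0.0592/2) log([Cd²⁺]ₐₙ/[Cd²⁺]꜀ₐₜ) = −(0.0592/2) log(0.0058/0.36) = −(0.0592/2)(-1.793) = +0.053 V.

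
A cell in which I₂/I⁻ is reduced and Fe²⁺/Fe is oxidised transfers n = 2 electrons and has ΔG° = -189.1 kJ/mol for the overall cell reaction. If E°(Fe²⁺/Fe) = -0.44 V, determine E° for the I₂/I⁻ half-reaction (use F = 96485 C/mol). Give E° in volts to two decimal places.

E°cell = −ΔG°/(nF) = −(-189.1×10³)/((2)(96485)) = +0.980 V.
Since I₂/I⁻ is the cathode and Fe²⁺/Fe the anode, E°cell = E°(I₂/I⁻) − E°(Fe²⁺/Fe).
So E°(I₂/I⁻) = E°cell + E°(Fe²⁺/Fe) = +0.980 + (-0.44) = +0.54 V.

+0.54 V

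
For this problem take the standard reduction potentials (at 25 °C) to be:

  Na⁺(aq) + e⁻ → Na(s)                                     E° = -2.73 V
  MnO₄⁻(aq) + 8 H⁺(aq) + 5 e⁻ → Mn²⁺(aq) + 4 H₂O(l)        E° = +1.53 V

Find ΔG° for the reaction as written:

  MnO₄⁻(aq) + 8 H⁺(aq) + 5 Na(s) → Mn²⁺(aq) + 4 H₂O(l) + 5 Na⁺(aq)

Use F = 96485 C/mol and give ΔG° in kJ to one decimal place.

As written, MnO₄⁻/Mn²⁺ is reduced (cathode) and Na⁺/Na is oxidised (anode), so E°cell = (+1.53) − (-2.73) = +4.26 V.
Balancing electrons gives n = 5.
ΔG° = −nFE° = −(5)(96485)(+4.26) = -2,055,130 J = -2055.1 kJ.

-2055.1 kJ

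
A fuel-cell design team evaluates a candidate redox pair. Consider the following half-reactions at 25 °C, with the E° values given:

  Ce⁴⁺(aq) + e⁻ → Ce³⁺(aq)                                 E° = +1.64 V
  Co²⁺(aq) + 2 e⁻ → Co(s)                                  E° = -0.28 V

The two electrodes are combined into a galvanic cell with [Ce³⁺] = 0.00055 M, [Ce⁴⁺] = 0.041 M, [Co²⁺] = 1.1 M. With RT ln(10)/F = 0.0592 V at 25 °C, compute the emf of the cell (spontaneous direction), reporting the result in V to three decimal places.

+2.030 V

Ce⁴⁺/Ce³⁺ is the cathode (higher E°), Co²⁺/Co the anode: E°cell = +1.64 − (-0.28) = +1.92 V, n = 2.
Overall: 2 Ce⁴⁺(aq) + Co(s) → 2 Ce³⁺(aq) + Co²⁺(aq)
Q = [Ce³⁺]^2·[Co²⁺] / ([Ce⁴⁺]^2); log Q = -3.703.
E = E° − (0.0592/n) log Q = +1.92 − (0.0592/2)(-3.703) = +2.030 V.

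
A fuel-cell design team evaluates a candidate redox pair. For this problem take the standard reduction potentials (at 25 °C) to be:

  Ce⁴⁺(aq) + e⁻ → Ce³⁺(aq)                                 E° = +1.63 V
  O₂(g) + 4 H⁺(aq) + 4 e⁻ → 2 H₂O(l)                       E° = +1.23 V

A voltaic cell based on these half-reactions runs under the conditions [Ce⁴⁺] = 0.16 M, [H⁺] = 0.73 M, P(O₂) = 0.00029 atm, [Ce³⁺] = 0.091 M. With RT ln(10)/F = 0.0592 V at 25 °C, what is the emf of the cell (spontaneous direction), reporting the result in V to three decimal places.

Ce⁴⁺/Ce³⁺ is the cathode (higher E°), O₂/H₂O the anode: E°cell = +1.63 − (+1.23) = +0.40 V, n = 4.
Overall: 4 Ce⁴⁺(aq) + 2 H₂O(l) → 4 Ce³⁺(aq) + O₂(g) + 4 H⁺(aq)
Q = [Ce³⁺]^4·P(O₂)·[H⁺]^4 / ([Ce⁴⁺]^4); log Q = -5.065.
E = E° − (0.0592/n) log Q = +0.40 − (0.0592/4)(-5.065) = +0.475 V.

+0.475 V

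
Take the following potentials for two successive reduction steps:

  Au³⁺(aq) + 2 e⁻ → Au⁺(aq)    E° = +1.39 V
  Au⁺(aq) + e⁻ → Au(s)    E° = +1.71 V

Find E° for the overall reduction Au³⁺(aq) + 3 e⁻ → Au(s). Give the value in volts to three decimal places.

+1.497 V

Adding the free-energy changes (−nFE°) of the two steps gives −n₃FE°₃ = −n₁FE°₁ − n₂FE°₂.
E°₃ = (2×+1.39 + 1×+1.71) / 3 = (+4.490) / 3 = +1.497 V.
Simply averaging or adding the two E° values would be wrong; the electron-weighted sum is required.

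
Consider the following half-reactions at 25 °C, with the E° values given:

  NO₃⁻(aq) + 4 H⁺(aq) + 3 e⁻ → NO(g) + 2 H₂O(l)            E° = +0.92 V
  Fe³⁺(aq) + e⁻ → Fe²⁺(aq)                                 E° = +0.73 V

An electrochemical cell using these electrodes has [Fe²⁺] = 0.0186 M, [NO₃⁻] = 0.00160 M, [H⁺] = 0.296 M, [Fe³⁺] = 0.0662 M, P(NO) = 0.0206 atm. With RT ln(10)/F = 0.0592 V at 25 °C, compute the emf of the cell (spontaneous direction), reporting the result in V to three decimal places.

NO₃⁻/NO is the cathode (higher E°), Fe³⁺/Fe²⁺ the anode: E°cell = +0.92 − (+0.73) = +0.19 V, n = 3.
Overall: NO₃⁻(aq) + 4 H⁺(aq) + 3 Fe²⁺(aq) → NO(g) + 2 H₂O(l) + 3 Fe³⁺(aq)
Q = P(NO)·[Fe³⁺]^3 / ([NO₃⁻]·[H⁺]^4·[Fe²⁺]^3); log Q = 4.879.
E = E° − (0.0592/n) log Q = +0.19 − (0.0592/3)(4.879) = +0.094 V.

+0.094 V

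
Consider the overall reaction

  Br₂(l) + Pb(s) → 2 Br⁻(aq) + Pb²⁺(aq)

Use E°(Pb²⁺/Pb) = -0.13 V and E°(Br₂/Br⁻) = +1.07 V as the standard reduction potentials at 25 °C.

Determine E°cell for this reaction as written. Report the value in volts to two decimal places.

+1.20 V

The Br₂/Br⁻ couple has the higher reduction potential, so it is the cathode; Pb²⁺/Pb is oxidised at the anode.
E°cell = E°(cathode) − E°(anode) = (+1.07) − (-0.13) = +1.20 V.
Since E°cell > 0, the reaction is spontaneous under standard conditions.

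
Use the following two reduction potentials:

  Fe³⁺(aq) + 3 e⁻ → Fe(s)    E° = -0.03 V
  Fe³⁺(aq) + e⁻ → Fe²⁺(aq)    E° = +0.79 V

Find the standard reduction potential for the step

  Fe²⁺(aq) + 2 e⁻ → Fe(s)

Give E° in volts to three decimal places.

-0.440 V

Sequential free energies add, so n₃E°₃ = n₁E°₁ + n₂E°₂.
With n₃ = 3, and the known step contributing 1×(+0.79) V, the unknown satisfies 2·E° = 3×(-0.03) − 1×(+0.79) = -0.880.
E° = -0.880 / 2 = -0.440 V.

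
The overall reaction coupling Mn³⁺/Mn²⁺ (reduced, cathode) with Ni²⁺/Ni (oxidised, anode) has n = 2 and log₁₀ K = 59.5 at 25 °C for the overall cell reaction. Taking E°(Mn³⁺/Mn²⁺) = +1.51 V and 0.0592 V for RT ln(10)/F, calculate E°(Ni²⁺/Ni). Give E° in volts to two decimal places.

-0.25 V

E°cell = (0.0592/n)·log K = (0.0592/2)(59.5) = +1.761 V.
Since Mn³⁺/Mn²⁺ is the cathode and Ni²⁺/Ni the anode, E°cell = E°(Mn³⁺/Mn²⁺) − E°(Ni²⁺/Ni).
So E°(Ni²⁺/Ni) = E°(Mn³⁺/Mn²⁺) − E°cell = (+1.51) − (+1.761) = -0.25 V.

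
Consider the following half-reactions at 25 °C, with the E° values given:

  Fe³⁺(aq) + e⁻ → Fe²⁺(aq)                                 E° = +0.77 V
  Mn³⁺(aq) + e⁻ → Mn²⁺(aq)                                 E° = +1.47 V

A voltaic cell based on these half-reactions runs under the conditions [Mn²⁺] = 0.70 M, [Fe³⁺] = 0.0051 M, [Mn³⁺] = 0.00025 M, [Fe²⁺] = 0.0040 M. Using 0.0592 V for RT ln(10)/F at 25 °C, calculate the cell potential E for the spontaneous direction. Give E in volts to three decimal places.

Mn³⁺/Mn²⁺ is the cathode (higher E°), Fe³⁺/Fe²⁺ the anode: E°cell = +1.47 − (+0.77) = +0.70 V, n = 1.
Overall: Mn³⁺(aq) + Fe²⁺(aq) → Mn²⁺(aq) + Fe³⁺(aq)
Q = [Mn²⁺]·[Fe³⁺] / ([Mn³⁺]·[Fe²⁺]); log Q = 3.553.
E = E° − (0.0592/n) log Q = +0.70 − (0.0592/1)(3.553) = +0.490 V.

+0.490 V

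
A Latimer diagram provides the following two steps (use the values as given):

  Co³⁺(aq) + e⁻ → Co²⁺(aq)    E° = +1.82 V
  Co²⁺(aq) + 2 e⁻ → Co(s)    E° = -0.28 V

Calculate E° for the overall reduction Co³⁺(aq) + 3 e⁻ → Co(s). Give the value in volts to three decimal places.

+0.420 V

Adding the free-energy changes (−nFE°) of the two steps gives −n₃FE°₃ = −n₁FE°₁ − n₂FE°₂.
E°₃ = (1×+1.82 + 2×-0.28) / 3 = (+1.260) / 3 = +0.420 V.
E° values themselves are not directly additive — weighting by electron count is essential.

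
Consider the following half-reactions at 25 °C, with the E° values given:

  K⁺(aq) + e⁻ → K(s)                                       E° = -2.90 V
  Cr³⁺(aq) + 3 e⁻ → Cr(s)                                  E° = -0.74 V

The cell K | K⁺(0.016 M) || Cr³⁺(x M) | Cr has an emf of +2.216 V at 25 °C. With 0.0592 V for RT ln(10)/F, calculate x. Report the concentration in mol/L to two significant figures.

0.0028 M

Cr³⁺/Cr is the cathode, K⁺/K the anode: E°cell = +2.16 V, n = 3.
Overall reaction: Cr³⁺(aq) + 3 K(s) → Cr(s) + 3 K⁺(aq); Q = [K⁺]^3/[Cr³⁺]^1.
From E = E° − (0.0592/n) log Q: log Q = (E° − E)·n/0.0592 = (+2.16 − (+2.216))·3/0.0592 = -2.8378.
So 1·log[Cr³⁺] = 3·log(0.016) − log Q = -5.3876 − (-2.8378) = -2.5498; [Cr³⁺] = 10^(-2.5498) ≈ 0.0028 M.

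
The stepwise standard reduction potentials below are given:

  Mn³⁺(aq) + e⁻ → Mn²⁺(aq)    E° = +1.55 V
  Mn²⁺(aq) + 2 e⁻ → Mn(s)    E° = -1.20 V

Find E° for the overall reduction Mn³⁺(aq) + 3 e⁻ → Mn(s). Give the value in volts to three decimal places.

-0.283 V

Standard free energies of sequential steps add: ΔG°₃ = ΔG°₁ + ΔG°₂, so n₃E°₃ = n₁E°₁ + n₂E°₂.
E°₃ = (1×+1.55 + 2×-1.20) / 3 = (-0.850) / 3 = -0.283 V.
E° values themselves are not directly additive — weighting by electron count is essential.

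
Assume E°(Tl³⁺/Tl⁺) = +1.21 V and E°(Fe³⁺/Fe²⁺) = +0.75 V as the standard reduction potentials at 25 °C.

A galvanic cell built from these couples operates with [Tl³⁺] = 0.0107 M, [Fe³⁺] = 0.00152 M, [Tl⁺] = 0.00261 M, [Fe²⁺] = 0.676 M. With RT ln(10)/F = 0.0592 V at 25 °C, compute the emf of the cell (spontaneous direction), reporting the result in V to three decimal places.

Tl³⁺/Tl⁺ is the cathode (higher E°), Fe³⁺/Fe²⁺ the anode: E°cell = +1.21 − (+0.75) = +0.46 V, n = 2.
Overall: Tl³⁺(aq) + 2 Fe²⁺(aq) → Tl⁺(aq) + 2 Fe³⁺(aq)
Q = [Tl⁺]·[Fe³⁺]^2 / ([Tl³⁺]·[Fe²⁺]^2); log Q = -5.909.
E = E° − (0.0592/n) log Q = +0.46 − (0.0592/2)(-5.909) = +0.635 V.

+0.635 V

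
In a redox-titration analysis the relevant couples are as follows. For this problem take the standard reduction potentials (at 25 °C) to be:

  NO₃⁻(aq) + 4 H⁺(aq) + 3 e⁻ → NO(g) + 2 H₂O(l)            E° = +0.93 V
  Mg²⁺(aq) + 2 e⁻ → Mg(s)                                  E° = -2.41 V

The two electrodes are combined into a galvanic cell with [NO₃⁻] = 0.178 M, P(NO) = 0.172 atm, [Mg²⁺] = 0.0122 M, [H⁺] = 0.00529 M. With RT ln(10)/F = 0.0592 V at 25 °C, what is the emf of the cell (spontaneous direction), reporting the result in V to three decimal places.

NO₃⁻/NO is the cathode (higher E°), Mg²⁺/Mg the anode: E°cell = +0.93 − (-2.41) = +3.34 V, n = 6.
Overall: 2 NO₃⁻(aq) + 8 H⁺(aq) + 3 Mg(s) → 2 NO(g) + 4 H₂O(l) + 3 Mg²⁺(aq)
Q = P(NO)^2·[Mg²⁺]^3 / ([NO₃⁻]^2·[H⁺]^8); log Q = 12.442.
E = E° − (0.0592/n) log Q = +3.34 − (0.0592/6)(12.442) = +3.217 V.

+3.217 V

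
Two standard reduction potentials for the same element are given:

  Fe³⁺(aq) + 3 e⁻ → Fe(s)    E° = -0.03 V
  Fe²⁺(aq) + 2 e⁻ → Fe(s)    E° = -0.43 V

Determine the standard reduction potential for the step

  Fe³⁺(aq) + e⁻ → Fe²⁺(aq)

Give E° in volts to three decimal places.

+0.770 V

Sequential free energies add, so n₃E°₃ = n₁E°₁ + n₂E°₂.
With n₃ = 3, and the known step contributing 2×(-0.43) V, the unknown satisfies 1·E° = 3×(-0.03) − 2×(-0.43) = +0.770.
E° = +0.770 / 1 = +0.770 V.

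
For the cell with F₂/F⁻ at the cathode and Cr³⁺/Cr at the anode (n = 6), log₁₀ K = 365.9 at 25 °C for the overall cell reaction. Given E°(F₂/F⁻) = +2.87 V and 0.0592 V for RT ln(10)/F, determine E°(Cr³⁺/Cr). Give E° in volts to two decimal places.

-0.74 V

E°cell = (0.0592/n)·log K = (0.0592/6)(365.9) = +3.610 V.
Since F₂/F⁻ is the cathode and Cr³⁺/Cr the anode, E°cell = E°(F₂/F⁻) − E°(Cr³⁺/Cr).
So E°(Cr³⁺/Cr) = E°(F₂/F⁻) − E°cell = (+2.87) − (+3.610) = -0.74 V.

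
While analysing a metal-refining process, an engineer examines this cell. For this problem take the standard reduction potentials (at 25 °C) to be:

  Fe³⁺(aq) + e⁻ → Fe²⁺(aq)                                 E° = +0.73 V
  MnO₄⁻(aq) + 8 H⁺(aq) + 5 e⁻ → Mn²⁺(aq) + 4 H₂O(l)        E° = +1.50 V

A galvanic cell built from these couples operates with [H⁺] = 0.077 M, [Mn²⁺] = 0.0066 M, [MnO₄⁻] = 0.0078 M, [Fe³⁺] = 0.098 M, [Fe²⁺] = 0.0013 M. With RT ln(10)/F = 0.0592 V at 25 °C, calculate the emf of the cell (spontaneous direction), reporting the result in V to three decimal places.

+0.554 V

MnO₄⁻/Mn²⁺ is the cathode (higher E°), Fe³⁺/Fe²⁺ the anode: E°cell = +1.50 − (+0.73) = +0.77 V, n = 5.
Overall: MnO₄⁻(aq) + 8 H⁺(aq) + 5 Fe²⁺(aq) → Mn²⁺(aq) + 4 H₂O(l) + 5 Fe³⁺(aq)
Q = [Mn²⁺]·[Fe³⁺]^5 / ([MnO₄⁻]·[H⁺]^8·[Fe²⁺]^5); log Q = 18.222.
E = E° − (0.0592/n) log Q = +0.77 − (0.0592/5)(18.222) = +0.554 V.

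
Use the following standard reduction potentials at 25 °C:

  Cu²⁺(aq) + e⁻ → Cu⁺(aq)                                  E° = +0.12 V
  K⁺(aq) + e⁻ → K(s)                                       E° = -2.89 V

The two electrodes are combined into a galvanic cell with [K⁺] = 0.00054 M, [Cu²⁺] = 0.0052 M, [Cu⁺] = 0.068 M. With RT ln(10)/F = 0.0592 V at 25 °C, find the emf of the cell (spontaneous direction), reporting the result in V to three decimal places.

+3.137 V

Cu²⁺/Cu⁺ is the cathode (higher E°), K⁺/K the anode: E°cell = +0.12 − (-2.89) = +3.01 V, n = 1.
Overall: Cu²⁺(aq) + K(s) → Cu⁺(aq) + K⁺(aq)
Q = [Cu⁺]·[K⁺] / ([Cu²⁺]); log Q = -2.151.
E = E° − (0.0592/n) log Q = +3.01 − (0.0592/1)(-2.151) = +3.137 V.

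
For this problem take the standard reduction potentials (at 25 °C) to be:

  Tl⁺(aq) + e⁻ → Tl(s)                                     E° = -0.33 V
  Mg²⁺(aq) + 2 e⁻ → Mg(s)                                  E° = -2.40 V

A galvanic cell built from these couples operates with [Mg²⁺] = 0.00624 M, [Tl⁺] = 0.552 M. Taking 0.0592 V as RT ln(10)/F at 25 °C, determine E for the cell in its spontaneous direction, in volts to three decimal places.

+2.120 V

Tl⁺/Tl is the cathode (higher E°), Mg²⁺/Mg the anode: E°cell = -0.33 − (-2.40) = +2.07 V, n = 2.
Overall: 2 Tl⁺(aq) + Mg(s) → 2 Tl(s) + Mg²⁺(aq)
Q = [Mg²⁺] / ([Tl⁺]^2); log Q = -1.689.
E = E° − (0.0592/n) log Q = +2.07 − (0.0592/2)(-1.689) = +2.120 V.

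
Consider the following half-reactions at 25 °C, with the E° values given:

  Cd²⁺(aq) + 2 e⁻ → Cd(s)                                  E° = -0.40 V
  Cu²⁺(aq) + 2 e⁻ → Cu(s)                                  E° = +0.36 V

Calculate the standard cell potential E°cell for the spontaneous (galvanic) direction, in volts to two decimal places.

The Cu²⁺/Cu couple has the higher reduction potential, so it is the cathode; Cd²⁺/Cd is oxidised at the anode.
E°cell = E°(cathode) − E°(anode) = (+0.36) − (-0.40) = +0.76 V.

+0.76 V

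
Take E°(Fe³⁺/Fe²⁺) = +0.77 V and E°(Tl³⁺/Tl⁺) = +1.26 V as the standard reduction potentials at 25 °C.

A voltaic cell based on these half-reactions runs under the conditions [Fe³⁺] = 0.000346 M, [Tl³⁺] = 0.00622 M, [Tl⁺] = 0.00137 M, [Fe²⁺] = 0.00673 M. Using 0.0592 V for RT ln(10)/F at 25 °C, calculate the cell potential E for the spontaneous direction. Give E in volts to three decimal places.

Tl³⁺/Tl⁺ is the cathode (higher E°), Fe³⁺/Fe²⁺ the anode: E°cell = +1.26 − (+0.77) = +0.49 V, n = 2.
Overall: Tl³⁺(aq) + 2 Fe²⁺(aq) → Tl⁺(aq) + 2 Fe³⁺(aq)
Q = [Tl⁺]·[Fe³⁺]^2 / ([Tl³⁺]·[Fe²⁺]^2); log Q = -3.235.
E = E° − (0.0592/n) log Q = +0.49 − (0.0592/2)(-3.235) = +0.586 V.

+0.586 V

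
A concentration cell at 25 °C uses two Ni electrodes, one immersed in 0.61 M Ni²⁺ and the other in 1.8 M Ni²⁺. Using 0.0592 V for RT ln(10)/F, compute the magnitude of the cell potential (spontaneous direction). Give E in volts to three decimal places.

For a concentration cell E°cell = 0. The 1.8 M side is the cathode (reduction is favoured where [Ni²⁺] is higher).
With n = 2, E = −(0.0592/2) log([Ni²⁺]ₐₙ/[Ni²⁺]꜀ₐₜ) = −(0.0592/2) log(0.61/1.8) = −(0.0592/2)(-0.470) = +0.014 V.

+0.014 V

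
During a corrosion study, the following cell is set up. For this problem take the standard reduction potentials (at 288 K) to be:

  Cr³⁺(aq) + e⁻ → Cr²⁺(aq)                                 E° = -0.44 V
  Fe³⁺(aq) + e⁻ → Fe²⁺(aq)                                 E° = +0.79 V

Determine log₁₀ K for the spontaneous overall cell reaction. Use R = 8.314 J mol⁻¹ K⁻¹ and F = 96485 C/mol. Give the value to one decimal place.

Cathode: Fe³⁺/Fe²⁺; anode: Cr³⁺/Cr²⁺. E°cell = (+0.79) − (-0.44) = +1.23 V, with n = 1.
ΔG° = −nFE° = −RT ln K, so ln K = nFE°/(RT) = (1)(96485)(+1.23) / ((8.314)(288)) = 49.564.
log₁₀ K = 49.564 / ln 10 = 21.5.

21.5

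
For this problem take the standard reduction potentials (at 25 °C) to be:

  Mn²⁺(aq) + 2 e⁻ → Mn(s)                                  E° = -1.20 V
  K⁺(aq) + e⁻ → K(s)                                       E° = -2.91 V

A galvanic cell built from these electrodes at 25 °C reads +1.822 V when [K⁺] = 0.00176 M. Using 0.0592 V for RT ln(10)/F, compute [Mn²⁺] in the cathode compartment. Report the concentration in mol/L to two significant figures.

0.019 M

Mn²⁺/Mn is the cathode, K⁺/K the anode: E°cell = +1.71 V, n = 2.
Overall reaction: Mn²⁺(aq) + 2 K(s) → Mn(s) + 2 K⁺(aq); Q = [K⁺]^2/[Mn²⁺]^1.
From E = E° − (0.0592/n) log Q: log Q = (E° − E)·n/0.0592 = (+1.71 − (+1.822))·2/0.0592 = -3.7838.
So 1·log[Mn²⁺] = 2·log(0.00176) − log Q = -5.5090 − (-3.7838) = -1.7252; [Mn²⁺] = 10^(-1.7252) ≈ 0.019 M.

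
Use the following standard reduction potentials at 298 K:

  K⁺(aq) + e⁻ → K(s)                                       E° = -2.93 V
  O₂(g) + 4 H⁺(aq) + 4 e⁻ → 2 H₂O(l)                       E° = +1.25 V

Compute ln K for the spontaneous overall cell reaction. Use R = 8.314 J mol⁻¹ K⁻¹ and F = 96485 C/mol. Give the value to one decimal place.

Cathode: O₂/H₂O; anode: K⁺/K. E°cell = (+1.25) − (-2.93) = +4.18 V, with n = 4.
ΔG° = −nFE° = −RT ln K, so ln K = nFE°/(RT) = (4)(96485)(+4.18) / ((8.314)(298)) = 651.133.

651.1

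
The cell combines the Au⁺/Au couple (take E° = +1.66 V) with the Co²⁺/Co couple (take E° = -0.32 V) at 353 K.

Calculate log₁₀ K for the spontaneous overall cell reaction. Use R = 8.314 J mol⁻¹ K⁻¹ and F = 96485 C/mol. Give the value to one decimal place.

Cathode: Au⁺/Au; anode: Co²⁺/Co. E°cell = (+1.66) − (-0.32) = +1.98 V, with n = 2.
ΔG° = −nFE° = −RT ln K, so ln K = nFE°/(RT) = (2)(96485)(+1.98) / ((8.314)(353)) = 130.188.
log₁₀ K = 130.188 / ln 10 = 56.5.

56.5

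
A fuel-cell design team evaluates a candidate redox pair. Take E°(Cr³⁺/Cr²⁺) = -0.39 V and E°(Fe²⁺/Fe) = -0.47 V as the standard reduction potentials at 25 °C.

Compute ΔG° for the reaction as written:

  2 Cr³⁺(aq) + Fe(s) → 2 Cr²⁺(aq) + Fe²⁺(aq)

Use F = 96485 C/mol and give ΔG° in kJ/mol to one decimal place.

-15.4 kJ/mol

As written, Cr³⁺/Cr²⁺ is reduced (cathode) and Fe²⁺/Fe is oxidised (anode), so E°cell = (-0.39) − (-0.47) = +0.08 V.
Balancing electrons gives n = 2.
ΔG° = −nFE° = −(2)(96485)(+0.08) = -15,438 J = -15.4 kJ/mol.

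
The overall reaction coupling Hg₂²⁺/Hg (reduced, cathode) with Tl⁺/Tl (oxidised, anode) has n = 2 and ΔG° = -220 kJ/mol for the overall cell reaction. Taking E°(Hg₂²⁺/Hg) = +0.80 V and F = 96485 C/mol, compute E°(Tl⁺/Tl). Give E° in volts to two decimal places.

E°cell = −ΔG°/(nF) = −(-220×10³)/((2)(96485)) = +1.140 V.
Since Hg₂²⁺/Hg is the cathode and Tl⁺/Tl the anode, E°cell = E°(Hg₂²⁺/Hg) − E°(Tl⁺/Tl).
So E°(Tl⁺/Tl) = E°(Hg₂²⁺/Hg) − E°cell = (+0.80) − (+1.140) = -0.34 V.

-0.34 V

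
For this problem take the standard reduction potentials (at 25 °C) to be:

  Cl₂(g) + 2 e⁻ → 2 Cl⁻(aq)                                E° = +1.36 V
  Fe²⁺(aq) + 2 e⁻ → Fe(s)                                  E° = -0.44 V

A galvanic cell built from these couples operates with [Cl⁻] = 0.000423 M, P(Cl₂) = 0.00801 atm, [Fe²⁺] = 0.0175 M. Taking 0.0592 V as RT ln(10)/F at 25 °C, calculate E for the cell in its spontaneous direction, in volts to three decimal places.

+1.990 V

Cl₂/Cl⁻ is the cathode (higher E°), Fe²⁺/Fe the anode: E°cell = +1.36 − (-0.44) = +1.80 V, n = 2.
Overall: Cl₂(g) + Fe(s) → 2 Cl⁻(aq) + Fe²⁺(aq)
Q = [Cl⁻]^2·[Fe²⁺] / (P(Cl₂)); log Q = -6.408.
E = E° − (0.0592/n) log Q = +1.80 − (0.0592/2)(-6.408) = +1.990 V.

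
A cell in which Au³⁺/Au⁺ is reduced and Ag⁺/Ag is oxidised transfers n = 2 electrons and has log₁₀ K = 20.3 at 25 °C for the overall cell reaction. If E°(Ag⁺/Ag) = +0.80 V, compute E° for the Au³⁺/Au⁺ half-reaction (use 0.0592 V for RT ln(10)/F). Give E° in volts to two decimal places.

+1.40 V

E°cell = (0.0592/n)·log K = (0.0592/2)(20.3) = +0.601 V.
Since Au³⁺/Au⁺ is the cathode and Ag⁺/Ag the anode, E°cell = E°(Au³⁺/Au⁺) − E°(Ag⁺/Ag).
So E°(Au³⁺/Au⁺) = E°cell + E°(Ag⁺/Ag) = +0.601 + (+0.80) = +1.40 V.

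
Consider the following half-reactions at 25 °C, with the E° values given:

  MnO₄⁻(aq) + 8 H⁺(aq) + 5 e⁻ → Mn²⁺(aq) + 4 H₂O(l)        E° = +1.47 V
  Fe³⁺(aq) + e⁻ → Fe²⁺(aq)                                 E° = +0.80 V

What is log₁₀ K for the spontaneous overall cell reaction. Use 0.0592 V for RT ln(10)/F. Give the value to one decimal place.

Cathode: MnO₄⁻/Mn²⁺; anode: Fe³⁺/Fe²⁺. E°cell = +0.67 V, n = 5.
log K = nE°cell / 0.0592 = (5)(+0.67) / 0.0592 = 56.6.

56.6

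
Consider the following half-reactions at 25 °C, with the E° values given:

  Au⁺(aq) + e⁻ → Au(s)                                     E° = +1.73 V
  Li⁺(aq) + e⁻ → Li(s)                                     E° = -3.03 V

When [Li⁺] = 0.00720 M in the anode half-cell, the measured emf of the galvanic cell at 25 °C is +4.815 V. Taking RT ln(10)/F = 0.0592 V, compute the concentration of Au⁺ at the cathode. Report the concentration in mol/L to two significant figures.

0.061 M

Au⁺/Au is the cathode, Li⁺/Li the anode: E°cell = +4.76 V, n = 1.
Overall reaction: Au⁺(aq) + Li(s) → Au(s) + Li⁺(aq); Q = [Li⁺]^1/[Au⁺]^1.
From E = E° − (0.0592/n) log Q: log Q = (E° − E)·n/0.0592 = (+4.76 − (+4.815))·1/0.0592 = -0.9291.
So 1·log[Au⁺] = 1·log(0.0072) − log Q = -2.1427 − (-0.9291) = -1.2136; [Au⁺] = 10^(-1.2136) ≈ 0.061 M.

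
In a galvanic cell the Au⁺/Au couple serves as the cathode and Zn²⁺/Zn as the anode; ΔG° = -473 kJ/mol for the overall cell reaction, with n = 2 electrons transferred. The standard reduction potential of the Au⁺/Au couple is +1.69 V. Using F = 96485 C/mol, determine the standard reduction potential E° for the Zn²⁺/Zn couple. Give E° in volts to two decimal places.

E°cell = −ΔG°/(nF) = −(-473×10³)/((2)(96485)) = +2.451 V.
Since Au⁺/Au is the cathode and Zn²⁺/Zn the anode, E°cell = E°(Au⁺/Au) − E°(Zn²⁺/Zn).
So E°(Zn²⁺/Zn) = E°(Au⁺/Au) − E°cell = (+1.69) − (+2.451) = -0.76 V.

-0.76 V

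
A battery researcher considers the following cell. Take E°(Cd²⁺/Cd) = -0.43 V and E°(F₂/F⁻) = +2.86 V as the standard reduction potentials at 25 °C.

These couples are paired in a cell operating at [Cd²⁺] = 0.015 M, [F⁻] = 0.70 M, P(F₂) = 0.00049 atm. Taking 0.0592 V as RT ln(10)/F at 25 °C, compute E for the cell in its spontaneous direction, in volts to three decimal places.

F₂/F⁻ is the cathode (higher E°), Cd²⁺/Cd the anode: E°cell = +2.86 − (-0.43) = +3.29 V, n = 2.
Overall: F₂(g) + Cd(s) → 2 F⁻(aq) + Cd²⁺(aq)
Q = [F⁻]^2·[Cd²⁺] / (P(F₂)); log Q = 1.176.
E = E° − (0.0592/n) log Q = +3.29 − (0.0592/2)(1.176) = +3.255 V.

+3.255 V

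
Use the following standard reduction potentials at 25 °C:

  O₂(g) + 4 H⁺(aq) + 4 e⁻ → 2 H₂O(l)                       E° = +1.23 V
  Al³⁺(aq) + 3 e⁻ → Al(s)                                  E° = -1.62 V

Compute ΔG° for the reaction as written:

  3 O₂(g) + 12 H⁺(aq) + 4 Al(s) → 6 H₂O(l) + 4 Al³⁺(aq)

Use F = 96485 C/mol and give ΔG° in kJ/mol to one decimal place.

As written, O₂/H₂O is reduced (cathode) and Al³⁺/Al is oxidised (anode), so E°cell = (+1.23) − (-1.62) = +2.85 V.
Balancing electrons gives n = 12.
ΔG° = −nFE° = −(12)(96485)(+2.85) = -3,299,787 J = -3299.8 kJ/mol.

-3299.8 kJ/mol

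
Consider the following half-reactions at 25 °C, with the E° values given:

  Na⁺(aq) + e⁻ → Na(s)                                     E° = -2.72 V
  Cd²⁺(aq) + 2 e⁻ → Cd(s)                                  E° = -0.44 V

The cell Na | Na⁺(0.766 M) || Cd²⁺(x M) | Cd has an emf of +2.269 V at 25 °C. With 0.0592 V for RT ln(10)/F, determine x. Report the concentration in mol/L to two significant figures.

0.25 M

Cd²⁺/Cd is the cathode, Na⁺/Na the anode: E°cell = +2.28 V, n = 2.
Overall reaction: Cd²⁺(aq) + 2 Na(s) → Cd(s) + 2 Na⁺(aq); Q = [Na⁺]^2/[Cd²⁺]^1.
From E = E° − (0.0592/n) log Q: log Q = (E° − E)·n/0.0592 = (+2.28 − (+2.269))·2/0.0592 = 0.3716.
So 1·log[Cd²⁺] = 2·log(0.766) − log Q = -0.2315 − (0.3716) = -0.6031; [Cd²⁺] = 10^(-0.6031) ≈ 0.25 M.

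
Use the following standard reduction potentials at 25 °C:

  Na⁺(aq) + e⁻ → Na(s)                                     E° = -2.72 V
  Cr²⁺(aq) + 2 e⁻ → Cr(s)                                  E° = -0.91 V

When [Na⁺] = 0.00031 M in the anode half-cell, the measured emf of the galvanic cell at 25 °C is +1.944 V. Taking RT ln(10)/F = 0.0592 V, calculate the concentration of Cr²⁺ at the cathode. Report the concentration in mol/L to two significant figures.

0.0032 M

Cr²⁺/Cr is the cathode, Na⁺/Na the anode: E°cell = +1.81 V, n = 2.
Overall reaction: Cr²⁺(aq) + 2 Na(s) → Cr(s) + 2 Na⁺(aq); Q = [Na⁺]^2/[Cr²⁺]^1.
From E = E° − (0.0592/n) log Q: log Q = (E° − E)·n/0.0592 = (+1.81 − (+1.944))·2/0.0592 = -4.5270.
So 1·log[Cr²⁺] = 2·log(0.00031) − log Q = -7.0173 − (-4.5270) = -2.4903; [Cr²⁺] = 10^(-2.4903) ≈ 0.0032 M.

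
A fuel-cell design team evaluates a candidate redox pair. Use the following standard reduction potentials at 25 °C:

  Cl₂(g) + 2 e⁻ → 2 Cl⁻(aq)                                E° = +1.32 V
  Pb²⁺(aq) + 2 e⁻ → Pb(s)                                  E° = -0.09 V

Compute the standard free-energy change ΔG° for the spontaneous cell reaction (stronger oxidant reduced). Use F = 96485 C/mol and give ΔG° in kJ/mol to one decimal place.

-272.1 kJ/mol

Cl₂/Cl⁻ (E° = +1.32 V) is the cathode; Pb²⁺/Pb (E° = -0.09 V) is the anode, so E°cell = +1.41 V.
Balancing electrons gives n = 2 (lcm of 2 and 2).
ΔG° = −nFE° = −(2)(96485)(+1.41) = -272,088 J = -272.1 kJ/mol.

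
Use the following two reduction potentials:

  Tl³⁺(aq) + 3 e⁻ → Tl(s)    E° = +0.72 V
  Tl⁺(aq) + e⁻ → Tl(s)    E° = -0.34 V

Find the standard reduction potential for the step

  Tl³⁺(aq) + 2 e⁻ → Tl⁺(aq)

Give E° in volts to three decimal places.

Sequential free energies add, so n₃E°₃ = n₁E°₁ + n₂E°₂.
With n₃ = 3, and the known step contributing 1×(-0.34) V, the unknown satisfies 2·E° = 3×(+0.72) − 1×(-0.34) = +2.500.
E° = +2.500 / 2 = +1.250 V.

+1.250 V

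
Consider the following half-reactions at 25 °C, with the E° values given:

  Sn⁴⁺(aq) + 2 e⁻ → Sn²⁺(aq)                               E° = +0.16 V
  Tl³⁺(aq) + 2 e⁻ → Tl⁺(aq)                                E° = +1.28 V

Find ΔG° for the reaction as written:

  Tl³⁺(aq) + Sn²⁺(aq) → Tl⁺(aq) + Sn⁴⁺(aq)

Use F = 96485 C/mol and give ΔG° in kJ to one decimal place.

-216.1 kJ

As written, Tl³⁺/Tl⁺ is reduced (cathode) and Sn⁴⁺/Sn²⁺ is oxidised (anode), so E°cell = (+1.28) − (+0.16) = +1.12 V.
Balancing electrons gives n = 2.
ΔG° = −nFE° = −(2)(96485)(+1.12) = -216,126 J = -216.1 kJ.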